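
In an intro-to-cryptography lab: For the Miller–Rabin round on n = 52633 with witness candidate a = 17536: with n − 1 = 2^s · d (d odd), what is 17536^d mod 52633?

1

n − 1 = 52632 = 2^3 · 6579, so s = 3 and d = 6579.
17536^6579 mod 52633 = 1.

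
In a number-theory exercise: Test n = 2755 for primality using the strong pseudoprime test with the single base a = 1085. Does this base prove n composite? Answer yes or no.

n − 1 = 2754 = 2^1 · 1377, so s = 1 and d = 1377.
x_0 = 1085^1377 mod 2755 = 360.
x_0 ∉ {1, 2754} and s = 1, so 1085 is a Miller–Rabin witness and 2755 is composite.

yes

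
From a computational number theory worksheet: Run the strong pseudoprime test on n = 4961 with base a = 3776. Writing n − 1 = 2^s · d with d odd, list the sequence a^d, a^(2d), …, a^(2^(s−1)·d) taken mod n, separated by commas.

573, 903, 1805, 3609, 2256

n − 1 = 4960 = 2^5 · 155, so s = 5 and d = 155.
x_0 = 3776^155 mod 4961 = 573.
x_1 = 573^2 mod 4961 = 903.
x_2 = 903^2 mod 4961 = 1805.
x_3 = 1805^2 mod 4961 = 3609.
x_4 = 3609^2 mod 4961 = 2256.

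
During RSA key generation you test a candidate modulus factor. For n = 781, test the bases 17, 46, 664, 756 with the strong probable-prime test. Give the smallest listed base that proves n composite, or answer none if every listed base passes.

n − 1 = 780 = 2^2 · 195, so s = 2 and d = 195.
Base 17: x_0 = 17^195 mod 781 = 780. x_0 = 780 ≡ −1, so 17 is not a witness.
Base 46: x_0 = 46^195 mod 781 = 780. x_0 = 780 ≡ −1, so 46 is not a witness.
Base 664: x_0 = 664^195 mod 781 = 1. x_0 = 1, so 664 is not a witness.
Base 756: x_0 = 756^195 mod 781 = 780. x_0 = 780 ≡ −1, so 756 is not a witness.
No listed base is a witness for 781.

none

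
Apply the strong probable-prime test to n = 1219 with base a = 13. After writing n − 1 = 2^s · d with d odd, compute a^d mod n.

1076

n − 1 = 1218 = 2^1 · 609, so s = 1 and d = 609.
13^609 mod 1219 = 1076.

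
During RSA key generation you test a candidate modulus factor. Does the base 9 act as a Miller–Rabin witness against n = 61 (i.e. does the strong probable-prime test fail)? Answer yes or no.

no

n − 1 = 60 = 2^2 · 15, so s = 2 and d = 15.
x_0 = 9^15 mod 61 = 1.
x_0 = 1, so 9 is not a witness.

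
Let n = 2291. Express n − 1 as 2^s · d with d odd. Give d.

Halving: 2290 → 1145; 1145 is odd.
So 2290 = 2^1 · 1145.

1145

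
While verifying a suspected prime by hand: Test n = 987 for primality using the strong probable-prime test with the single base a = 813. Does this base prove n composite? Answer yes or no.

yes

n − 1 = 986 = 2^1 · 493, so s = 1 and d = 493.
x_0 = 813^493 mod 987 = 855.
x_0 ∉ {1, 986} and s = 1, so 813 is a Miller–Rabin witness and 987 is composite.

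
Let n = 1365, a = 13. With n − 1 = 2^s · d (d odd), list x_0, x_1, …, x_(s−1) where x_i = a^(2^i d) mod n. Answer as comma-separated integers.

n − 1 = 1364 = 2^2 · 341, so s = 2 and d = 341.
x_0 = 13^341 mod 1365 = 13.
x_1 = 13^2 mod 1365 = 169.

13, 169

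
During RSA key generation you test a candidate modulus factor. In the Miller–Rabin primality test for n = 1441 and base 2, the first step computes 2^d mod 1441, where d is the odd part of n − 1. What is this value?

461

n − 1 = 1440 = 2^5 · 45, so s = 5 and d = 45.
By repeated squaring, 2^45 ≡ 461 (mod 1441).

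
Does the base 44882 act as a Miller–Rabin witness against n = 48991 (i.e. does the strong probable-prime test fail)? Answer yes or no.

no

n − 1 = 48990 = 2^1 · 24495, so s = 1 and d = 24495.
x_0 = 44882^24495 mod 48991 = 1.
x_0 = 1, so 44882 is not a witness.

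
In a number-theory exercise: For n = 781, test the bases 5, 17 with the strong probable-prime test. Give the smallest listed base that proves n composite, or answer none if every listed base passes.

none

n − 1 = 780 = 2^2 · 195, so s = 2 and d = 195.
Base 5: x_0 = 5^195 mod 781 = 1. x_0 = 1, so 5 is not a witness.
Base 17: x_0 = 17^195 mod 781 = 780. x_0 = 780 ≡ −1, so 17 is not a witness.
No listed base is a witness for 781.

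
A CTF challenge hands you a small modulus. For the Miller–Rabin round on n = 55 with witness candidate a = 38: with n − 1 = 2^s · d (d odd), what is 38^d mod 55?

47

n − 1 = 54 = 2^1 · 27, so s = 1 and d = 27.
38^27 mod 55 = 47.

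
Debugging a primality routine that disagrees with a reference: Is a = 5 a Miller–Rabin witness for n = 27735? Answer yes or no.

n − 1 = 27734 = 2^1 · 13867, so s = 1 and d = 13867.
x_0 = 5^13867 mod 27735 = 24590.
x_0 ∉ {1, 27734} and s = 1, so 5 is a Miller–Rabin witness and 27735 is composite.

yes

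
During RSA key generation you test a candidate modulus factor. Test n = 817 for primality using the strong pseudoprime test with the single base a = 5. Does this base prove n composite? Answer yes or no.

n − 1 = 816 = 2^4 · 51, so s = 4 and d = 51.
x_0 = 5^51 mod 817 = 710.
x_0 is neither 1 nor 816, so continue squaring.
x_1 = 710^2 mod 817 = 11.
x_2 = 11^2 mod 817 = 121.
x_3 = 121^2 mod 817 = 752.
Reached i = s−1 = 3 without hitting −1: 5 is a Miller–Rabin witness and 817 is composite.

yes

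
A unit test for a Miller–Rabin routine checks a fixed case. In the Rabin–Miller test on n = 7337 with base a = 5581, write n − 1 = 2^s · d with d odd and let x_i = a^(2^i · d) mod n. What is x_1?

3017

n − 1 = 7336 = 2^3 · 917, so s = 3 and d = 917.
x_0 = 5581^917 mod 7337 = 5219.
x_1 = 5219^2 mod 7337 = 3017.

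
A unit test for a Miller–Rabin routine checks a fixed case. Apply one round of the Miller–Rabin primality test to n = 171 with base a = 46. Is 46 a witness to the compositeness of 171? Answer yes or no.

yes

n − 1 = 170 = 2^1 · 85, so s = 1 and d = 85.
x_0 = 46^85 mod 171 = 46.
x_0 ∉ {1, 170} and s = 1, so 46 is a Miller–Rabin witness and 171 is composite.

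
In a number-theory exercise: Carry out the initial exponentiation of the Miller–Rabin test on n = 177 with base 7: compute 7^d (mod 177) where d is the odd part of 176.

94

n − 1 = 176 = 2^4 · 11, so s = 4 and d = 11.
Repeated squaring mod 177: 7^1 ≡ 7, 7^2 ≡ 49, 7^4 ≡ 100, 7^8 ≡ 88.
11 = 8 + 2 + 1, so 7^11 ≡ 88·49·7 ≡ 94 (mod 177).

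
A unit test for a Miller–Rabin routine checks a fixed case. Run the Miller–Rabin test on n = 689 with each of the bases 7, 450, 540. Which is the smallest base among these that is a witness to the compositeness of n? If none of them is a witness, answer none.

n − 1 = 688 = 2^4 · 43, so s = 4 and d = 43.
Base 7: x_0 = 7^43 mod 689 = 461. x_0 is neither 1 nor 688, so continue squaring. x_1 = 461^2 mod 689 = 309. x_2 = 309^2 mod 689 = 399. x_3 = 399^2 mod 689 = 42. Reached i = s−1 = 3 without hitting −1: 7 is a Miller–Rabin witness and 689 is composite.
Base 450: x_0 = 450^43 mod 689 = 18. x_0 is neither 1 nor 688, so continue squaring. x_1 = 18^2 mod 689 = 324. x_2 = 324^2 mod 689 = 248. x_3 = 248^2 mod 689 = 183. Reached i = s−1 = 3 without hitting −1: 450 is a Miller–Rabin witness and 689 is composite.
Base 540: x_0 = 540^43 mod 689 = 513. x_0 is neither 1 nor 688, so continue squaring. x_1 = 513^2 mod 689 = 660. x_2 = 660^2 mod 689 = 152. x_3 = 152^2 mod 689 = 367. Reached i = s−1 = 3 without hitting −1: 540 is a Miller–Rabin witness and 689 is composite.
The smallest witness among the given bases is 7.

7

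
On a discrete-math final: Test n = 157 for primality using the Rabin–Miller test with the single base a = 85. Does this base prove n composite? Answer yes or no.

no

n − 1 = 156 = 2^2 · 39, so s = 2 and d = 39.
x_0 = 85^39 mod 157 = 129.
x_0 is neither 1 nor 156, so continue squaring.
x_1 = 129^2 mod 157 = 156.
x_1 ≡ −1, so 85 is not a witness.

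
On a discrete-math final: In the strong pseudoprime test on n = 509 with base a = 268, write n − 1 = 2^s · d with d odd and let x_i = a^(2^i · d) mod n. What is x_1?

1

n − 1 = 508 = 2^2 · 127, so s = 2 and d = 127.
x_0 = 268^127 mod 509 = 508.
x_1 = 508^2 mod 509 = 1.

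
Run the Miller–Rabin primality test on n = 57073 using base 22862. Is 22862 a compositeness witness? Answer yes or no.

no

n − 1 = 57072 = 2^4 · 3567, so s = 4 and d = 3567.
x_0 = 22862^3567 mod 57073 = 38791.
x_0 is neither 1 nor 57072, so continue squaring.
x_1 = 38791^2 mod 57073 = 12036.
x_2 = 12036^2 mod 57073 = 14022.
x_3 = 14022^2 mod 57073 = 57072.
x_3 ≡ −1, so 22862 is not a witness.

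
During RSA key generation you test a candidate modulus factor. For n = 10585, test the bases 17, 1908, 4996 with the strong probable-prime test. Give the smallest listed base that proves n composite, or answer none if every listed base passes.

17

n − 1 = 10584 = 2^3 · 1323, so s = 3 and d = 1323.
Base 17: x_0 = 17^1323 mod 10585 = 4913. x_0 is neither 1 nor 10584, so continue squaring. x_1 = 4913^2 mod 10585 = 3769. x_2 = 3769^2 mod 10585 = 291. Reached i = s−1 = 2 without hitting −1: 17 is a Miller–Rabin witness and 10585 is composite.
Base 1908: x_0 = 1908^1323 mod 10585 = 9687. x_0 is neither 1 nor 10584, so continue squaring. x_1 = 9687^2 mod 10585 = 1944. x_2 = 1944^2 mod 10585 = 291. Reached i = s−1 = 2 without hitting −1: 1908 is a Miller–Rabin witness and 10585 is composite.
Base 4996: x_0 = 4996^1323 mod 10585 = 6571. x_0 is neither 1 nor 10584, so continue squaring. x_1 = 6571^2 mod 10585 = 1826. x_2 = 1826^2 mod 10585 = 1. x_2 = 1 but x_1 ≠ ±1, a nontrivial square root of 1 — 4996 is a witness and 10585 is composite.
The smallest witness among the given bases is 17.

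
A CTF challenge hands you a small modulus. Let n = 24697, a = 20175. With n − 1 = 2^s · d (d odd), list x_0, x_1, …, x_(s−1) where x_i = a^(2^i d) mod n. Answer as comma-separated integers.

24696, 1, 1

n − 1 = 24696 = 2^3 · 3087, so s = 3 and d = 3087.
x_0 = 20175^3087 mod 24697 = 24696.
x_1 = 24696^2 mod 24697 = 1.
x_2 = 1^2 mod 24697 = 1.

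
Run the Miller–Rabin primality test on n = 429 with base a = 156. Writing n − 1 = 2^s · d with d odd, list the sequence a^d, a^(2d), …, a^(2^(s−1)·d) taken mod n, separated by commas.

n − 1 = 428 = 2^2 · 107, so s = 2 and d = 107.
x_0 = 156^107 mod 429 = 117.
x_1 = 117^2 mod 429 = 390.

117, 390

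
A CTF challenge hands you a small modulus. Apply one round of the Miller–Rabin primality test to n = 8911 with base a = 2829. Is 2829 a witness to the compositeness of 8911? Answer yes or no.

n − 1 = 8910 = 2^1 · 4455, so s = 1 and d = 4455.
By repeated squaring, 2829^4455 ≡ 1 (mod 8911).
x_0 = 2829^4455 mod 8911 = 1.
x_0 = 1, so 2829 is not a witness.

no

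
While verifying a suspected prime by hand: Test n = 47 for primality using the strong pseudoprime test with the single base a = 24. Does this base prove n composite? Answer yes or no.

n − 1 = 46 = 2^1 · 23, so s = 1 and d = 23.
x_0 = 24^23 mod 47 = 1.
x_0 = 1, so 24 is not a witness.

no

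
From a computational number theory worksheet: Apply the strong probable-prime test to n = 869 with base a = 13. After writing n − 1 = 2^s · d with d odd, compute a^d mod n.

183

n − 1 = 868 = 2^2 · 217, so s = 2 and d = 217.
13^217 mod 869 = 183.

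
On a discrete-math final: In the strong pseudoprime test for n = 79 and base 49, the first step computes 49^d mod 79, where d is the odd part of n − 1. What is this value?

n − 1 = 78 = 2^1 · 39, so s = 1 and d = 39.
Repeated squaring mod 79: 49^1 ≡ 49, 49^2 ≡ 31, 49^4 ≡ 13, 49^8 ≡ 11, 49^16 ≡ 42, 49^32 ≡ 26.
39 = 32 + 4 + 2 + 1, so 49^39 ≡ 26·13·31·49 ≡ 1 (mod 79).

1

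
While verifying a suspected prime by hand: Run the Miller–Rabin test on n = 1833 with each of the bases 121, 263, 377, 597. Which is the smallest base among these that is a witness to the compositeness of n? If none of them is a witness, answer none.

n − 1 = 1832 = 2^3 · 229, so s = 3 and d = 229.
Base 121: x_0 = 121^229 mod 1833 = 1135. x_0 is neither 1 nor 1832, so continue squaring. x_1 = 1135^2 mod 1833 = 1459. x_2 = 1459^2 mod 1833 = 568. Reached i = s−1 = 2 without hitting −1: 121 is a Miller–Rabin witness and 1833 is composite.
Base 263: x_0 = 263^229 mod 1833 = 653. x_0 is neither 1 nor 1832, so continue squaring. x_1 = 653^2 mod 1833 = 1153. x_2 = 1153^2 mod 1833 = 484. Reached i = s−1 = 2 without hitting −1: 263 is a Miller–Rabin witness and 1833 is composite.
Base 377: x_0 = 377^229 mod 1833 = 377. x_0 is neither 1 nor 1832, so continue squaring. x_1 = 377^2 mod 1833 = 988. x_2 = 988^2 mod 1833 = 988. Reached i = s−1 = 2 without hitting −1: 377 is a Miller–Rabin witness and 1833 is composite.
Base 597: x_0 = 597^229 mod 1833 = 480. x_0 is neither 1 nor 1832, so continue squaring. x_1 = 480^2 mod 1833 = 1275. x_2 = 1275^2 mod 1833 = 1587. Reached i = s−1 = 2 without hitting −1: 597 is a Miller–Rabin witness and 1833 is composite.
The smallest witness among the given bases is 121.

121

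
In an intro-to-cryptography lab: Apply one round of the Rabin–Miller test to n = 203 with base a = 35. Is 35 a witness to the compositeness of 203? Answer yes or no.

yes

n − 1 = 202 = 2^1 · 101, so s = 1 and d = 101.
Repeated squaring mod 203: 35^1 ≡ 35, 35^2 ≡ 7, 35^4 ≡ 49, 35^8 ≡ 168, 35^16 ≡ 7, 35^32 ≡ 49, 35^64 ≡ 168.
101 = 64 + 32 + 4 + 1, so 35^101 ≡ 168·49·49·35 ≡ 42 (mod 203).
x_0 = 35^101 mod 203 = 42.
x_0 ∉ {1, 202} and s = 1, so 35 is a Miller–Rabin witness and 203 is composite.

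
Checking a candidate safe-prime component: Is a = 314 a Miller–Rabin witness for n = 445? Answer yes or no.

n − 1 = 444 = 2^2 · 111, so s = 2 and d = 111.
x_0 = 314^111 mod 445 = 309.
x_0 is neither 1 nor 444, so continue squaring.
x_1 = 309^2 mod 445 = 251.
Reached i = s−1 = 1 without hitting −1: 314 is a Miller–Rabin witness and 445 is composite.

yes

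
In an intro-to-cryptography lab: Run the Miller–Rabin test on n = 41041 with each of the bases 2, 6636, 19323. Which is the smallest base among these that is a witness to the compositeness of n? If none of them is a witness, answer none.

2

n − 1 = 41040 = 2^4 · 2565, so s = 4 and d = 2565.
Base 2: x_0 = 2^2565 mod 41041 = 27994. x_0 is neither 1 nor 41040, so continue squaring. x_1 = 27994^2 mod 41041 = 27182. x_2 = 27182^2 mod 41041 = 1. x_2 = 1 but x_1 ≠ ±1, a nontrivial square root of 1 — 2 is a witness and 41041 is composite.
Base 6636: x_0 = 6636^2565 mod 41041 = 31010. x_0 is neither 1 nor 41040, so continue squaring. x_1 = 31010^2 mod 41041 = 29470. x_2 = 29470^2 mod 41041 = 12299. x_3 = 12299^2 mod 41041 = 29316. Reached i = s−1 = 3 without hitting −1: 6636 is a Miller–Rabin witness and 41041 is composite.
Base 19323: x_0 = 19323^2565 mod 41041 = 24562. x_0 is neither 1 nor 41040, so continue squaring. x_1 = 24562^2 mod 41041 = 30185. x_2 = 30185^2 mod 41041 = 24025. x_3 = 24025^2 mod 41041 = 1. x_3 = 1 but x_2 ≠ ±1, a nontrivial square root of 1 — 19323 is a witness and 41041 is composite.
The smallest witness among the given bases is 2.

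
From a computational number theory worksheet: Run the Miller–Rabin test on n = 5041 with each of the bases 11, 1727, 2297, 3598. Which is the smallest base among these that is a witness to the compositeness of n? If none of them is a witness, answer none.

n − 1 = 5040 = 2^4 · 315, so s = 4 and d = 315.
Base 11: x_0 = 11^315 mod 5041 = 5040. x_0 = 5040 ≡ −1, so 11 is not a witness.
Base 1727: x_0 = 1727^315 mod 5041 = 1703. x_0 is neither 1 nor 5040, so continue squaring. x_1 = 1703^2 mod 5041 = 1634. x_2 = 1634^2 mod 5041 = 3267. x_3 = 3267^2 mod 5041 = 1492. Reached i = s−1 = 3 without hitting −1: 1727 is a Miller–Rabin witness and 5041 is composite.
Base 2297: x_0 = 2297^315 mod 5041 = 2841. x_0 is neither 1 nor 5040, so continue squaring. x_1 = 2841^2 mod 5041 = 640. x_2 = 640^2 mod 5041 = 1279. x_3 = 1279^2 mod 5041 = 2557. Reached i = s−1 = 3 without hitting −1: 2297 is a Miller–Rabin witness and 5041 is composite.
Base 3598: x_0 = 3598^315 mod 5041 = 1421. x_0 is neither 1 nor 5040, so continue squaring. x_1 = 1421^2 mod 5041 = 2841. x_2 = 2841^2 mod 5041 = 640. x_3 = 640^2 mod 5041 = 1279. Reached i = s−1 = 3 without hitting −1: 3598 is a Miller–Rabin witness and 5041 is composite.
The smallest witness among the given bases is 1727.

1727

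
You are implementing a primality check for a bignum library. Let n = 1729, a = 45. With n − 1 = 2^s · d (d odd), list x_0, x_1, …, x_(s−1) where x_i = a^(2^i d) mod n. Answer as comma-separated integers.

n − 1 = 1728 = 2^6 · 27, so s = 6 and d = 27.
x_0 = 45^27 mod 1729 = 1217.
x_1 = 1217^2 mod 1729 = 1065.
x_2 = 1065^2 mod 1729 = 1.
x_3 = 1^2 mod 1729 = 1.
x_4 = 1^2 mod 1729 = 1.
x_5 = 1^2 mod 1729 = 1.

1217, 1065, 1, 1, 1, 1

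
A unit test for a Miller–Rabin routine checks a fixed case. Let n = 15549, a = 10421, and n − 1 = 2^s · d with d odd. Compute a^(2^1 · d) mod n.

12499

n − 1 = 15548 = 2^2 · 3887, so s = 2 and d = 3887.
x_0 = 10421^3887 mod 15549 = 11246.
x_1 = 11246^2 mod 15549 = 12499.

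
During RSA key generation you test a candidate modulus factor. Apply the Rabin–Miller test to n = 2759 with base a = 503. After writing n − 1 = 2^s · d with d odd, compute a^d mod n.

n − 1 = 2758 = 2^1 · 1379, so s = 1 and d = 1379.
Repeated squaring mod 2759: 503^1 ≡ 503, 503^2 ≡ 1940, 503^4 ≡ 324, 503^8 ≡ 134, 503^16 ≡ 1402, 503^32 ≡ 1196, 503^64 ≡ 1254, 503^128 ≡ 2645, 503^256 ≡ 1960, 503^512 ≡ 1072, 503^1024 ≡ 1440.
1379 = 1024 + 256 + 64 + 32 + 2 + 1, so 503^1379 ≡ 1440·1960·1254·1196·1940·503 ≡ 2520 (mod 2759).

2520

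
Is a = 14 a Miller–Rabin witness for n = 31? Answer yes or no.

n − 1 = 30 = 2^1 · 15, so s = 1 and d = 15.
Repeated squaring mod 31: 14^1 ≡ 14, 14^2 ≡ 10, 14^4 ≡ 7, 14^8 ≡ 18.
15 = 8 + 4 + 2 + 1, so 14^15 ≡ 18·7·10·14 ≡ 1 (mod 31).
x_0 = 14^15 mod 31 = 1.
x_0 = 1, so 14 is not a witness.

no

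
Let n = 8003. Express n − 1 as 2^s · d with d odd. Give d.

4001

Halving: 8002 → 4001; 4001 is odd.
So 8002 = 2^1 · 4001.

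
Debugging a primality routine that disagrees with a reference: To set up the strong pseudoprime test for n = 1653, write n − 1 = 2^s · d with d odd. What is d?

Halving: 1652 → 826 → 413; 413 is odd.
So 1652 = 2^2 · 413.

413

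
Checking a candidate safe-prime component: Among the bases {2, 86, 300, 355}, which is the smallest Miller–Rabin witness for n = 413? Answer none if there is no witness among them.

n − 1 = 412 = 2^2 · 103, so s = 2 and d = 103.
Base 2: x_0 = 2^103 mod 413 = 72. x_0 is neither 1 nor 412, so continue squaring. x_1 = 72^2 mod 413 = 228. Reached i = s−1 = 1 without hitting −1: 2 is a Miller–Rabin witness and 413 is composite.
Base 86: x_0 = 86^103 mod 413 = 289. x_0 is neither 1 nor 412, so continue squaring. x_1 = 289^2 mod 413 = 95. Reached i = s−1 = 1 without hitting −1: 86 is a Miller–Rabin witness and 413 is composite.
Base 300: x_0 = 300^103 mod 413 = 314. x_0 is neither 1 nor 412, so continue squaring. x_1 = 314^2 mod 413 = 302. Reached i = s−1 = 1 without hitting −1: 300 is a Miller–Rabin witness and 413 is composite.
Base 355: x_0 = 355^103 mod 413 = 355. x_0 is neither 1 nor 412, so continue squaring. x_1 = 355^2 mod 413 = 60. Reached i = s−1 = 1 without hitting −1: 355 is a Miller–Rabin witness and 413 is composite.
The smallest witness among the given bases is 2.

2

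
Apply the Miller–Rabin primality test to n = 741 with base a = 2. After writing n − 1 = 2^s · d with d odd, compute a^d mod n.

n − 1 = 740 = 2^2 · 185, so s = 2 and d = 185.
Repeated squaring mod 741: 2^1 ≡ 2, 2^2 ≡ 4, 2^4 ≡ 16, 2^8 ≡ 256, 2^16 ≡ 328, 2^32 ≡ 139, 2^64 ≡ 55, 2^128 ≡ 61.
185 = 128 + 32 + 16 + 8 + 1, so 2^185 ≡ 61·139·328·256·2 ≡ 32 (mod 741).

32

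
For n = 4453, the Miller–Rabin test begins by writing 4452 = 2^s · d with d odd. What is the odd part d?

Halving: 4452 → 2226 → 1113; 1113 is odd.
So 4452 = 2^2 · 1113.

1113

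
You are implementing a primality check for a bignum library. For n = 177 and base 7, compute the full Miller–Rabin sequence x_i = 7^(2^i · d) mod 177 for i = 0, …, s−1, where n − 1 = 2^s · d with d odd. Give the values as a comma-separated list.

94, 163, 19, 7

n − 1 = 176 = 2^4 · 11, so s = 4 and d = 11.
x_0 = 7^11 mod 177 = 94.
x_1 = 94^2 mod 177 = 163.
x_2 = 163^2 mod 177 = 19.
x_3 = 19^2 mod 177 = 7.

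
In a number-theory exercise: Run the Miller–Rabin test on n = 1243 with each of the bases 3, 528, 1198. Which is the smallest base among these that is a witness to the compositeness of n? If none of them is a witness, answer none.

3

n − 1 = 1242 = 2^1 · 621, so s = 1 and d = 621.
Base 3: x_0 = 3^621 mod 1243 = 322. x_0 ∉ {1, 1242} and s = 1, so 3 is a Miller–Rabin witness and 1243 is composite.
Base 528: x_0 = 528^621 mod 1243 = 264. x_0 ∉ {1, 1242} and s = 1, so 528 is a Miller–Rabin witness and 1243 is composite.
Base 1198: x_0 = 1198^621 mod 1243 = 142. x_0 ∉ {1, 1242} and s = 1, so 1198 is a Miller–Rabin witness and 1243 is composite.
The smallest witness among the given bases is 3.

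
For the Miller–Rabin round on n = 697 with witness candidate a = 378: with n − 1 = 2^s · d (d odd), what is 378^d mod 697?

n − 1 = 696 = 2^3 · 87, so s = 3 and d = 87.
378^87 mod 697 = 319.

319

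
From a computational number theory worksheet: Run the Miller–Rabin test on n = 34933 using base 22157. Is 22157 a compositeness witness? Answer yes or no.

yes

n − 1 = 34932 = 2^2 · 8733, so s = 2 and d = 8733.
x_0 = 22157^8733 mod 34933 = 4127.
x_0 is neither 1 nor 34932, so continue squaring.
x_1 = 4127^2 mod 34933 = 19758.
Reached i = s−1 = 1 without hitting −1: 22157 is a Miller–Rabin witness and 34933 is composite.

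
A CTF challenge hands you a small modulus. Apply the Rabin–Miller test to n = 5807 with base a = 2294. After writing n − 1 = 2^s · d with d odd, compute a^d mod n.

1

n − 1 = 5806 = 2^1 · 2903, so s = 1 and d = 2903.
2294^2903 mod 5807 = 1.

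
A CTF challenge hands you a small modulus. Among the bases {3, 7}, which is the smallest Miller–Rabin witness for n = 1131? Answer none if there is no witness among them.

3

n − 1 = 1130 = 2^1 · 565, so s = 1 and d = 565.
Base 3: x_0 = 3^565 mod 1131 = 939. x_0 ∉ {1, 1130} and s = 1, so 3 is a Miller–Rabin witness and 1131 is composite.
Base 7: x_0 = 7^565 mod 1131 = 1060. x_0 ∉ {1, 1130} and s = 1, so 7 is a Miller–Rabin witness and 1131 is composite.
The smallest witness among the given bases is 3.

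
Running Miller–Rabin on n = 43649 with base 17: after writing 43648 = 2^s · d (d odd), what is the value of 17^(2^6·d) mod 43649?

n − 1 = 43648 = 2^7 · 341, so s = 7 and d = 341.
x_0 = 17^341 mod 43649 = 42980.
x_1 = 42980^2 mod 43649 = 11071.
x_2 = 11071^2 mod 43649 = 649.
x_3 = 649^2 mod 43649 = 28360.
x_4 = 28360^2 mod 43649 = 13126.
x_5 = 13126^2 mod 43649 = 9273.
x_6 = 9273^2 mod 43649 = 43648.

43648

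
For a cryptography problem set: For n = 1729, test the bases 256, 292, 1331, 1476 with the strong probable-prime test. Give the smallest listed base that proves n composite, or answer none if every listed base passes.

n − 1 = 1728 = 2^6 · 27, so s = 6 and d = 27.
Base 256: x_0 = 256^27 mod 1729 = 1. x_0 = 1, so 256 is not a witness.
Base 292: x_0 = 292^27 mod 1729 = 1217. x_0 is neither 1 nor 1728, so continue squaring. x_1 = 1217^2 mod 1729 = 1065. x_2 = 1065^2 mod 1729 = 1. x_2 = 1 but x_1 ≠ ±1, a nontrivial square root of 1 — 292 is a witness and 1729 is composite.
Base 1331: x_0 = 1331^27 mod 1729 = 1464. x_0 is neither 1 nor 1728, so continue squaring. x_1 = 1464^2 mod 1729 = 1065. x_2 = 1065^2 mod 1729 = 1. x_2 = 1 but x_1 ≠ ±1, a nontrivial square root of 1 — 1331 is a witness and 1729 is composite.
Base 1476: x_0 = 1476^27 mod 1729 = 265. x_0 is neither 1 nor 1728, so continue squaring. x_1 = 265^2 mod 1729 = 1065. x_2 = 1065^2 mod 1729 = 1. x_2 = 1 but x_1 ≠ ±1, a nontrivial square root of 1 — 1476 is a witness and 1729 is composite.
The smallest witness among the given bases is 292.

292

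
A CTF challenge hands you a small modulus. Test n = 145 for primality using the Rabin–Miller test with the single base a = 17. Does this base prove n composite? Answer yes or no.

n − 1 = 144 = 2^4 · 9, so s = 4 and d = 9.
x_0 = 17^9 mod 145 = 17.
x_0 is neither 1 nor 144, so continue squaring.
x_1 = 17^2 mod 145 = 144.
x_1 ≡ −1, so 17 is not a witness.

no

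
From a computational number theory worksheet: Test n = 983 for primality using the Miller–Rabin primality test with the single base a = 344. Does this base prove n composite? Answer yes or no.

n − 1 = 982 = 2^1 · 491, so s = 1 and d = 491.
By repeated squaring, 344^491 ≡ 1 (mod 983).
x_0 = 344^491 mod 983 = 1.
x_0 = 1, so 344 is not a witness.

no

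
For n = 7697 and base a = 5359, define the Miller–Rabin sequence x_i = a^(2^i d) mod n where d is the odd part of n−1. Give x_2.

5453

n − 1 = 7696 = 2^4 · 481, so s = 4 and d = 481.
x_0 = 5359^481 mod 7697 = 6687.
x_1 = 6687^2 mod 7697 = 4096.
x_2 = 4096^2 mod 7697 = 5453.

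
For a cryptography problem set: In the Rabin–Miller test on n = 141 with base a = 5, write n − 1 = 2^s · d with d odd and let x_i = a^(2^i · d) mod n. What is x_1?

136

n − 1 = 140 = 2^2 · 35, so s = 2 and d = 35.
x_0 = 5^35 mod 141 = 29.
x_1 = 29^2 mod 141 = 136.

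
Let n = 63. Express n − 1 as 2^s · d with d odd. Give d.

31

Halving: 62 → 31; 31 is odd.
So 62 = 2^1 · 31.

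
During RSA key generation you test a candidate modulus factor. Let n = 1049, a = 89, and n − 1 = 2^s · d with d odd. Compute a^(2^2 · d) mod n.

1048

n − 1 = 1048 = 2^3 · 131, so s = 3 and d = 131.
x_0 = 89^131 mod 1049 = 223.
x_1 = 223^2 mod 1049 = 426.
x_2 = 426^2 mod 1049 = 1048.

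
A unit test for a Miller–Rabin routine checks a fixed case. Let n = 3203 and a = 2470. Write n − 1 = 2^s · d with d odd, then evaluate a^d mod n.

n − 1 = 3202 = 2^1 · 1601, so s = 1 and d = 1601.
Repeated squaring mod 3203: 2470^1 ≡ 2470, 2470^2 ≡ 2388, 2470^4 ≡ 1204, 2470^8 ≡ 1860, 2470^16 ≡ 360, 2470^32 ≡ 1480, 2470^64 ≡ 2751, 2470^128 ≡ 2515, 2470^256 ≡ 2503, 2470^512 ≡ 3144, 2470^1024 ≡ 278.
1601 = 1024 + 512 + 64 + 1, so 2470^1601 ≡ 278·3144·2751·2470 ≡ 1 (mod 3203).

1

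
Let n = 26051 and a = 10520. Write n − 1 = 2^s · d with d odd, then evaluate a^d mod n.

22763

n − 1 = 26050 = 2^1 · 13025, so s = 1 and d = 13025.
10520^13025 mod 26051 = 22763.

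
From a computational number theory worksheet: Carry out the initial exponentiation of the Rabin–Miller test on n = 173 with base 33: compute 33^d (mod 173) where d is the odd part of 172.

n − 1 = 172 = 2^2 · 43, so s = 2 and d = 43.
Repeated squaring mod 173: 33^1 ≡ 33, 33^2 ≡ 51, 33^4 ≡ 6, 33^8 ≡ 36, 33^16 ≡ 85, 33^32 ≡ 132.
43 = 32 + 8 + 2 + 1, so 33^43 ≡ 132·36·51·33 ≡ 172 (mod 173).

172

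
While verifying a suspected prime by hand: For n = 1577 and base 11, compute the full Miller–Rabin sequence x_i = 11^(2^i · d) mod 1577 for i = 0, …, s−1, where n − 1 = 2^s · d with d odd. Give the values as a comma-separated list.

n − 1 = 1576 = 2^3 · 197, so s = 3 and d = 197.
x_0 = 11^197 mod 1577 = 938.
x_1 = 938^2 mod 1577 = 1455.
x_2 = 1455^2 mod 1577 = 691.

938, 1455, 691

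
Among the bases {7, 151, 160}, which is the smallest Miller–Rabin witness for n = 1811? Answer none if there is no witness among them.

n − 1 = 1810 = 2^1 · 905, so s = 1 and d = 905.
Base 7: x_0 = 7^905 mod 1811 = 1. x_0 = 1, so 7 is not a witness.
Base 151: x_0 = 151^905 mod 1811 = 1. x_0 = 1, so 151 is not a witness.
Base 160: x_0 = 160^905 mod 1811 = 1810. x_0 = 1810 ≡ −1, so 160 is not a witness.
No listed base is a witness for 1811.

none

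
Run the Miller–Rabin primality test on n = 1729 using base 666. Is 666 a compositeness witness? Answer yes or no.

n − 1 = 1728 = 2^6 · 27, so s = 6 and d = 27.
x_0 = 666^27 mod 1729 = 1.
x_0 = 1, so 666 is not a witness.

no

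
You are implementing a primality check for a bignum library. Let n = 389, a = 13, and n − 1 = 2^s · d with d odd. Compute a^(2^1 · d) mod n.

1

n − 1 = 388 = 2^2 · 97, so s = 2 and d = 97.
x_0 = 13^97 mod 389 = 1.
x_1 = 1^2 mod 389 = 1.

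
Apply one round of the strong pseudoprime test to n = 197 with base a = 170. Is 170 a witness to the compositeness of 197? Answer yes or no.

n − 1 = 196 = 2^2 · 49, so s = 2 and d = 49.
Repeated squaring mod 197: 170^1 ≡ 170, 170^2 ≡ 138, 170^4 ≡ 132, 170^8 ≡ 88, 170^16 ≡ 61, 170^32 ≡ 175.
49 = 32 + 16 + 1, so 170^49 ≡ 175·61·170 ≡ 183 (mod 197).
x_0 = 170^49 mod 197 = 183.
x_0 is neither 1 nor 196, so continue squaring.
x_1 = 183^2 mod 197 = 196.
x_1 ≡ −1, so 170 is not a witness.

no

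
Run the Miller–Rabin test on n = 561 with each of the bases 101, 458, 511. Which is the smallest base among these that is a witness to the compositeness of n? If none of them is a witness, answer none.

n − 1 = 560 = 2^4 · 35, so s = 4 and d = 35.
Base 101: x_0 = 101^35 mod 561 = 560. x_0 = 560 ≡ −1, so 101 is not a witness.
Base 458: x_0 = 458^35 mod 561 = 560. x_0 = 560 ≡ −1, so 458 is not a witness.
Base 511: x_0 = 511^35 mod 561 = 1. x_0 = 1, so 511 is not a witness.
No listed base is a witness for 561.

none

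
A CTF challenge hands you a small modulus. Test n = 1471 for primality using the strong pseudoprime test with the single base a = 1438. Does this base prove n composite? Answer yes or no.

n − 1 = 1470 = 2^1 · 735, so s = 1 and d = 735.
Repeated squaring mod 1471: 1438^1 ≡ 1438, 1438^2 ≡ 1089, 1438^4 ≡ 295, 1438^8 ≡ 236, 1438^16 ≡ 1269, 1438^32 ≡ 1087, 1438^64 ≡ 356, 1438^128 ≡ 230, 1438^256 ≡ 1415, 1438^512 ≡ 194.
735 = 512 + 128 + 64 + 16 + 8 + 4 + 2 + 1, so 1438^735 ≡ 194·230·356·1269·236·295·1089·1438 ≡ 1 (mod 1471).
x_0 = 1438^735 mod 1471 = 1.
x_0 = 1, so 1438 is not a witness.

no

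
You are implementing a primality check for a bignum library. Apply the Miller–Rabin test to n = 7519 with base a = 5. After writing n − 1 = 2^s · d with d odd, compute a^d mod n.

n − 1 = 7518 = 2^1 · 3759, so s = 1 and d = 3759.
By repeated squaring, 5^3759 ≡ 6016 (mod 7519).

6016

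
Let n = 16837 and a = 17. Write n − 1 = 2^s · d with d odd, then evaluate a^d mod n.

n − 1 = 16836 = 2^2 · 4209, so s = 2 and d = 4209.
17^4209 mod 16837 = 11019.

11019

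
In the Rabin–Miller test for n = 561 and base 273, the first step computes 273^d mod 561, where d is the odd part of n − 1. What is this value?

n − 1 = 560 = 2^4 · 35, so s = 4 and d = 35.
273^35 mod 561 = 375.

375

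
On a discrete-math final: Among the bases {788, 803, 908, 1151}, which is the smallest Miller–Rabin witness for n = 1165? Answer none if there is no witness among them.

n − 1 = 1164 = 2^2 · 291, so s = 2 and d = 291.
Base 788: x_0 = 788^291 mod 1165 = 377. x_0 is neither 1 nor 1164, so continue squaring. x_1 = 377^2 mod 1165 = 1164. x_1 ≡ −1, so 788 is not a witness.
Base 803: x_0 = 803^291 mod 1165 = 362. x_0 is neither 1 nor 1164, so continue squaring. x_1 = 362^2 mod 1165 = 564. Reached i = s−1 = 1 without hitting −1: 803 is a Miller–Rabin witness and 1165 is composite.
Base 908: x_0 = 908^291 mod 1165 = 272. x_0 is neither 1 nor 1164, so continue squaring. x_1 = 272^2 mod 1165 = 589. Reached i = s−1 = 1 without hitting −1: 908 is a Miller–Rabin witness and 1165 is composite.
Base 1151: x_0 = 1151^291 mod 1165 = 946. x_0 is neither 1 nor 1164, so continue squaring. x_1 = 946^2 mod 1165 = 196. Reached i = s−1 = 1 without hitting −1: 1151 is a Miller–Rabin witness and 1165 is composite.
The smallest witness among the given bases is 803.

803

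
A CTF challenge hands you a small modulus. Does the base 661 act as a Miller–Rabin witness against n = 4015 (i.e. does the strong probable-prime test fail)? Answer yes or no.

no

n − 1 = 4014 = 2^1 · 2007, so s = 1 and d = 2007.
x_0 = 661^2007 mod 4015 = 1.
x_0 = 1, so 661 is not a witness.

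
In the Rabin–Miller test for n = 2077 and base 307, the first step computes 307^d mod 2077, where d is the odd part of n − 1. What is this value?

n − 1 = 2076 = 2^2 · 519, so s = 2 and d = 519.
307^519 mod 2077 = 64.

64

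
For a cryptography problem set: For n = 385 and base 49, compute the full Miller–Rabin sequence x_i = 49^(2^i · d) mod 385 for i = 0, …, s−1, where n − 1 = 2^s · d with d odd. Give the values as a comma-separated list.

224, 126, 91, 196, 301, 126, 91

n − 1 = 384 = 2^7 · 3, so s = 7 and d = 3.
x_0 = 49^3 mod 385 = 224.
x_1 = 224^2 mod 385 = 126.
x_2 = 126^2 mod 385 = 91.
x_3 = 91^2 mod 385 = 196.
x_4 = 196^2 mod 385 = 301.
x_5 = 301^2 mod 385 = 126.
x_6 = 126^2 mod 385 = 91.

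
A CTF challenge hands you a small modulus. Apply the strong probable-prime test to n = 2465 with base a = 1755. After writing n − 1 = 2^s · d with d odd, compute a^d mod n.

650

n − 1 = 2464 = 2^5 · 77, so s = 5 and d = 77.
Repeated squaring mod 2465: 1755^1 ≡ 1755, 1755^2 ≡ 1240, 1755^4 ≡ 1905, 1755^8 ≡ 545, 1755^16 ≡ 1225, 1755^32 ≡ 1905, 1755^64 ≡ 545.
77 = 64 + 8 + 4 + 1, so 1755^77 ≡ 545·545·1905·1755 ≡ 650 (mod 2465).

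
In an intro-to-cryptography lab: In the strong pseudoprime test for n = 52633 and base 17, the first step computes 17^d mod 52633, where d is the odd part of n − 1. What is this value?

825

n − 1 = 52632 = 2^3 · 6579, so s = 3 and d = 6579.
17^6579 mod 52633 = 825.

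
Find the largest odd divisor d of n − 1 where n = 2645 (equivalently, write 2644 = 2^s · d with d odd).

661

Halving: 2644 → 1322 → 661; 661 is odd.
So 2644 = 2^2 · 661.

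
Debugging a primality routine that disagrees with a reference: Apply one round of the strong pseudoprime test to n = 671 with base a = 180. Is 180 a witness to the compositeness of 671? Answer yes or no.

n − 1 = 670 = 2^1 · 335, so s = 1 and d = 335.
x_0 = 180^335 mod 671 = 1.
x_0 = 1, so 180 is not a witness.

no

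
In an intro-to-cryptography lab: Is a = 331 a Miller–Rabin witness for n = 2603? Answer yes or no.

yes

n − 1 = 2602 = 2^1 · 1301, so s = 1 and d = 1301.
x_0 = 331^1301 mod 2603 = 2254.
x_0 ∉ {1, 2602} and s = 1, so 331 is a Miller–Rabin witness and 2603 is composite.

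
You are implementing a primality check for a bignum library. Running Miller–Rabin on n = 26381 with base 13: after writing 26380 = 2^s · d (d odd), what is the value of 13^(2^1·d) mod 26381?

4613

n − 1 = 26380 = 2^2 · 6595, so s = 2 and d = 6595.
x_0 = 13^6595 mod 26381 = 4583.
x_1 = 4583^2 mod 26381 = 4613.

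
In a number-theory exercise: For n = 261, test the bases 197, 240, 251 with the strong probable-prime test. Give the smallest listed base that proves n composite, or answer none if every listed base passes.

197

n − 1 = 260 = 2^2 · 65, so s = 2 and d = 65.
Base 197: x_0 = 197^65 mod 261 = 152. x_0 is neither 1 nor 260, so continue squaring. x_1 = 152^2 mod 261 = 136. Reached i = s−1 = 1 without hitting −1: 197 is a Miller–Rabin witness and 261 is composite.
Base 240: x_0 = 240^65 mod 261 = 189. x_0 is neither 1 nor 260, so continue squaring. x_1 = 189^2 mod 261 = 225. Reached i = s−1 = 1 without hitting −1: 240 is a Miller–Rabin witness and 261 is composite.
Base 251: x_0 = 251^65 mod 261 = 98. x_0 is neither 1 nor 260, so continue squaring. x_1 = 98^2 mod 261 = 208. Reached i = s−1 = 1 without hitting −1: 251 is a Miller–Rabin witness and 261 is composite.
The smallest witness among the given bases is 197.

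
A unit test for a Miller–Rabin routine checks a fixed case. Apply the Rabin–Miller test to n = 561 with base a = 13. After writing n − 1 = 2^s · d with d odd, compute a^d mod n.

n − 1 = 560 = 2^4 · 35, so s = 4 and d = 35.
Repeated squaring mod 561: 13^1 ≡ 13, 13^2 ≡ 169, 13^4 ≡ 511, 13^8 ≡ 256, 13^16 ≡ 460, 13^32 ≡ 103.
35 = 32 + 2 + 1, so 13^35 ≡ 103·169·13 ≡ 208 (mod 561).

208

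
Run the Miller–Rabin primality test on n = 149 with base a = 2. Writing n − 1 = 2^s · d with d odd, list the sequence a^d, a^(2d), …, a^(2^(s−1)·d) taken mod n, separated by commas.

n − 1 = 148 = 2^2 · 37, so s = 2 and d = 37.
x_0 = 2^37 mod 149 = 105.
x_1 = 105^2 mod 149 = 148.

105, 148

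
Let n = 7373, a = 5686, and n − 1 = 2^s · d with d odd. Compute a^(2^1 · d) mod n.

n − 1 = 7372 = 2^2 · 1843, so s = 2 and d = 1843.
x_0 = 5686^1843 mod 7373 = 649.
x_1 = 649^2 mod 7373 = 940.

940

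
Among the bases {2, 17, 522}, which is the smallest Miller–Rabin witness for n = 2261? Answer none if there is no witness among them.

n − 1 = 2260 = 2^2 · 565, so s = 2 and d = 565.
Base 2: x_0 = 2^565 mod 2261 = 2123. x_0 is neither 1 nor 2260, so continue squaring. x_1 = 2123^2 mod 2261 = 956. Reached i = s−1 = 1 without hitting −1: 2 is a Miller–Rabin witness and 2261 is composite.
Base 17: x_0 = 17^565 mod 2261 = 1088. x_0 is neither 1 nor 2260, so continue squaring. x_1 = 1088^2 mod 2261 = 1241. Reached i = s−1 = 1 without hitting −1: 17 is a Miller–Rabin witness and 2261 is composite.
Base 522: x_0 = 522^565 mod 2261 = 802. x_0 is neither 1 nor 2260, so continue squaring. x_1 = 802^2 mod 2261 = 1080. Reached i = s−1 = 1 without hitting −1: 522 is a Miller–Rabin witness and 2261 is composite.
The smallest witness among the given bases is 2.

2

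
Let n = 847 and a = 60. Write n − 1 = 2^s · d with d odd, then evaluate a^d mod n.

n − 1 = 846 = 2^1 · 423, so s = 1 and d = 423.
60^423 mod 847 = 92.

92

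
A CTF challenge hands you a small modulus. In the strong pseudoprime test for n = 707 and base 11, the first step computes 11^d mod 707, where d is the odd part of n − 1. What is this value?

184

n − 1 = 706 = 2^1 · 353, so s = 1 and d = 353.
11^353 mod 707 = 184.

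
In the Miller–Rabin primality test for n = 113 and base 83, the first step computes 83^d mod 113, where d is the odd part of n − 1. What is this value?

n − 1 = 112 = 2^4 · 7, so s = 4 and d = 7.
83^7 mod 113 = 112.

112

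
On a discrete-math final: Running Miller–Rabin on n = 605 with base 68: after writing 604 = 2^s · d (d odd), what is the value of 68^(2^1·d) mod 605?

n − 1 = 604 = 2^2 · 151, so s = 2 and d = 151.
Repeated squaring mod 605: 68^1 ≡ 68, 68^2 ≡ 389, 68^4 ≡ 71, 68^8 ≡ 201, 68^16 ≡ 471, 68^32 ≡ 411, 68^64 ≡ 126, 68^128 ≡ 146.
151 = 128 + 16 + 4 + 2 + 1, so 68^151 ≡ 146·471·71·389·68 ≡ 2 (mod 605).
x_0 = 2.
x_1 = 2^2 mod 605 = 4.

4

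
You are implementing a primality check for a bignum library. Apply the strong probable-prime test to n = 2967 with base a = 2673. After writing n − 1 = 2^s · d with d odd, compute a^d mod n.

609

n − 1 = 2966 = 2^1 · 1483, so s = 1 and d = 1483.
Repeated squaring mod 2967: 2673^1 ≡ 2673, 2673^2 ≡ 393, 2673^4 ≡ 165, 2673^8 ≡ 522, 2673^16 ≡ 2487, 2673^32 ≡ 1941, 2673^64 ≡ 2358, 2673^128 ≡ 6, 2673^256 ≡ 36, 2673^512 ≡ 1296, 2673^1024 ≡ 294.
1483 = 1024 + 256 + 128 + 64 + 8 + 2 + 1, so 2673^1483 ≡ 294·36·6·2358·522·393·2673 ≡ 609 (mod 2967).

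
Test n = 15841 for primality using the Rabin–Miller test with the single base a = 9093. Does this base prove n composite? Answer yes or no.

n − 1 = 15840 = 2^5 · 495, so s = 5 and d = 495.
x_0 = 9093^495 mod 15841 = 7007.
x_0 is neither 1 nor 15840, so continue squaring.
x_1 = 7007^2 mod 15841 = 6790.
x_2 = 6790^2 mod 15841 = 6790.
x_3 = 6790^2 mod 15841 = 6790.
x_4 = 6790^2 mod 15841 = 6790.
Reached i = s−1 = 4 without hitting −1: 9093 is a Miller–Rabin witness and 15841 is composite.

yes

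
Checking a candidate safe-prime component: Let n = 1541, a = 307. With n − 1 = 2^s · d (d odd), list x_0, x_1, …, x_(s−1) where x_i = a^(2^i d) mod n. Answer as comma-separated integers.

1243, 967

n − 1 = 1540 = 2^2 · 385, so s = 2 and d = 385.
x_0 = 307^385 mod 1541 = 1243.
x_1 = 1243^2 mod 1541 = 967.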